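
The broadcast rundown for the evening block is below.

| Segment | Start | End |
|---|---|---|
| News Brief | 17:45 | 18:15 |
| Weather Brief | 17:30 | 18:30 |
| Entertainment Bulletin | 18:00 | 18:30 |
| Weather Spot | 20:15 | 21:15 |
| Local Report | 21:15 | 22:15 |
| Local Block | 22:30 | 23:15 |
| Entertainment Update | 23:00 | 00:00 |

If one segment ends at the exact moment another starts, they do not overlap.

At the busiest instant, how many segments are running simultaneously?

3

Walk through starts and ends in time order (an end at T is processed before a start at T):
17:30 start Weather Brief → 1
17:45 start News Brief → 2
18:00 start Entertainment Bulletin → 3
18:15 end News Brief → 2
18:30 end Entertainment Bulletin → 1
18:30 end Weather Brief → 0
20:15 start Weather Spot → 1
21:15 end Weather Spot → 0
21:15 start Local Report → 1
22:15 end Local Report → 0
22:30 start Local Block → 1
23:00 start Entertainment Update → 2
23:15 end Local Block → 1
00:00 end Entertainment Update → 0
Peak is 3, at 18:00 (Entertainment Bulletin, News Brief, Weather Brief).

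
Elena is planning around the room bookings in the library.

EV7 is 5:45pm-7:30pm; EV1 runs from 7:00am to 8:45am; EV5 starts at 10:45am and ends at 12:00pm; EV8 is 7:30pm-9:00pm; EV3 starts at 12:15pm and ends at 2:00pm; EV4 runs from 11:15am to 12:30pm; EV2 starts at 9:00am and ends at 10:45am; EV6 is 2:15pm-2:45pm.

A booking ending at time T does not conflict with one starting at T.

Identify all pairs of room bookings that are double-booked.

EV3 & EV4, EV4 & EV5

Sorted by start: EV1, EV2, EV5, EV4, EV3, EV6, EV7, EV8.
EV2 starts after EV1 ends, so EV1 has no further overlaps.
EV5 starts exactly when EV2 ends (back-to-back, no overlap), so EV2 has no further overlaps.
EV4 starts before EV5 ends → EV5 and EV4 overlap.
EV3 starts after EV5 ends, so EV5 has no further overlaps.
EV3 starts before EV4 ends → EV4 and EV3 overlap.
EV6 starts after EV4 ends, so EV4 has no further overlaps.
EV6 starts after EV3 ends, so EV3 has no further overlaps.
EV7 starts after EV6 ends, so EV6 has no further overlaps.
EV8 starts exactly when EV7 ends (back-to-back, no overlap).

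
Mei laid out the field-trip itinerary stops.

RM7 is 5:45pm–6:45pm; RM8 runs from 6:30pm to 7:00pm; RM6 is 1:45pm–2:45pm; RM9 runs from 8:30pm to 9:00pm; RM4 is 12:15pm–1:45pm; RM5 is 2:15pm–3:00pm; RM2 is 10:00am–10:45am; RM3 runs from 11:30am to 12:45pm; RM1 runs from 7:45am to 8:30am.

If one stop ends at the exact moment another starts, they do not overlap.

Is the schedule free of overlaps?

No

Sorted by start: RM1, RM2, RM3, RM4, RM6, RM5, RM7, RM8, RM9.
RM2 starts after RM1 ends — done with RM1.
RM3 starts after RM2 ends — done with RM2.
RM4 starts before RM3 ends → RM3 and RM4 overlap.
That's a conflict, so the schedule is not conflict-free.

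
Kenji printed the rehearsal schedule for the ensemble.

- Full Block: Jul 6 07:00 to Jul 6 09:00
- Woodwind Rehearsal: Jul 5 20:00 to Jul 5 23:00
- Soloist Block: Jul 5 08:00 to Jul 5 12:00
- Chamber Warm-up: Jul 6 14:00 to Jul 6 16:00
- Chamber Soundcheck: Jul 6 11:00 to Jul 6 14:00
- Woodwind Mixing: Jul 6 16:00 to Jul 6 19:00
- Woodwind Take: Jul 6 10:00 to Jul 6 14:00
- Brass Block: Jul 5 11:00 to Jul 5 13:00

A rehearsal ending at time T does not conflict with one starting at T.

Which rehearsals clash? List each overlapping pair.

Sorted by start: Soloist Block, Brass Block, Woodwind Rehearsal, Full Block, Woodwind Take, Chamber Soundcheck, Chamber Warm-up, Woodwind Mixing.
Brass Block starts before Soloist Block ends → Soloist Block and Brass Block overlap.
Woodwind Rehearsal starts after Soloist Block ends — done with Soloist Block.
Woodwind Rehearsal starts after Brass Block ends — done with Brass Block.
Full Block starts after Woodwind Rehearsal ends — done with Woodwind Rehearsal.
Woodwind Take starts after Full Block ends — done with Full Block.
Chamber Soundcheck starts before Woodwind Take ends → Woodwind Take and Chamber Soundcheck overlap.
Chamber Warm-up starts exactly when Woodwind Take ends (back-to-back, no overlap) — done with Woodwind Take.
Chamber Warm-up starts exactly when Chamber Soundcheck ends (back-to-back, no overlap) — done with Chamber Soundcheck.
Woodwind Mixing starts exactly when Chamber Warm-up ends (back-to-back, no overlap).

Brass Block & Soloist Block, Chamber Soundcheck & Woodwind Take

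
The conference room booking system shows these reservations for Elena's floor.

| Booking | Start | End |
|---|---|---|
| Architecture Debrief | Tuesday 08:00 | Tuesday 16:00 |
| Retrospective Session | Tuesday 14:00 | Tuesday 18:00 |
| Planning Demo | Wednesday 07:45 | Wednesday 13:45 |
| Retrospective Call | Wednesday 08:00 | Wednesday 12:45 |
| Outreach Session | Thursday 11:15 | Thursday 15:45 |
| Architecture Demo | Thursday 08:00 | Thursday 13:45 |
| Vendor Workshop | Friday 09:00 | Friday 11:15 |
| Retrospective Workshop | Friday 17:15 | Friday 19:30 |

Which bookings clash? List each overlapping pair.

Architecture Debrief & Retrospective Session, Architecture Demo & Outreach Session, Planning Demo & Retrospective Call

Two intervals overlap when each starts before the other ends.
Sorted by start: Architecture Debrief, Retrospective Session, Planning Demo, Retrospective Call, Architecture Demo, Outreach Session, Vendor Workshop, Retrospective Workshop.
Retrospective Session starts before Architecture Debrief ends → Architecture Debrief and Retrospective Session overlap.
Planning Demo starts after Architecture Debrief ends; Architecture Debrief is clear from here.
Planning Demo starts after Retrospective Session ends; Retrospective Session is clear from here.
Retrospective Call starts before Planning Demo ends → Planning Demo and Retrospective Call overlap.
Architecture Demo starts after Planning Demo ends; Planning Demo is clear from here.
Architecture Demo starts after Retrospective Call ends; Retrospective Call is clear from here.
Outreach Session starts before Architecture Demo ends → Architecture Demo and Outreach Session overlap.
Vendor Workshop starts after Architecture Demo ends; Architecture Demo is clear from here.
Vendor Workshop starts after Outreach Session ends; Outreach Session is clear from here.
Retrospective Workshop starts after Vendor Workshop ends.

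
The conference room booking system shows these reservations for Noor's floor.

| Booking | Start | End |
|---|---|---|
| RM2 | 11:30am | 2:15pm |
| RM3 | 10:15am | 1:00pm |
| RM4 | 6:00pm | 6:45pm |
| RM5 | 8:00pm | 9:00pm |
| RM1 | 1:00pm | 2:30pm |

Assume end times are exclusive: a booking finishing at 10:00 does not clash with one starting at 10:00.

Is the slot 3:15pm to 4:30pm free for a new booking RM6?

Yes — the slot is free

RM3: ends 1:00pm at or before RM6 starts 3:15pm → clear.
RM2: ends 2:15pm at or before RM6 starts 3:15pm → clear.
RM1: ends 2:30pm at or before RM6 starts 3:15pm → clear.
RM4: starts 6:00pm at or after RM6 ends 4:30pm → clear.
RM5: starts 8:00pm at or after RM6 ends 4:30pm → clear.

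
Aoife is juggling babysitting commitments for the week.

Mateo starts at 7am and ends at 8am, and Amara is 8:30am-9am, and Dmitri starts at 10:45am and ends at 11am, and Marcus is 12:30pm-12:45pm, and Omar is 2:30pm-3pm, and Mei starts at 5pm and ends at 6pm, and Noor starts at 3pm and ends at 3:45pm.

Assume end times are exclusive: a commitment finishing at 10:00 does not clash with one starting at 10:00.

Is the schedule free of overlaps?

Yes

Check each pair: they overlap iff neither finishes before the other starts.
Sorted by start: Mateo, Amara, Dmitri, Marcus, Omar, Noor, Mei.
Amara starts after Mateo ends; Mateo is clear from here.
Dmitri starts after Amara ends; Amara is clear from here.
Marcus starts after Dmitri ends; Dmitri is clear from here.
Omar starts after Marcus ends; Marcus is clear from here.
Noor starts exactly when Omar ends (back-to-back, no overlap); Omar is clear from here.
Mei starts after Noor ends.
Every pair is clear; the schedule has no overlaps.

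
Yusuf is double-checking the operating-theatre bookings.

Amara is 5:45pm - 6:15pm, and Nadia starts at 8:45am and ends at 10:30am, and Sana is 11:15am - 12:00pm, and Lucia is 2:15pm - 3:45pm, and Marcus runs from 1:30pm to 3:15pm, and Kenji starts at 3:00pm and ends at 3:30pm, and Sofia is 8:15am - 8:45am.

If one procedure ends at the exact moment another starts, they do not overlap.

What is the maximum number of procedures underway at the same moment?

3

Walk through starts and ends in time order (an end at T is processed before a start at T):
8:15am start Sofia → 1
8:45am end Sofia → 0
8:45am start Nadia → 1
10:30am end Nadia → 0
11:15am start Sana → 1
12:00pm end Sana → 0
1:30pm start Marcus → 1
2:15pm start Lucia → 2
3:00pm start Kenji → 3
3:15pm end Marcus → 2
3:30pm end Kenji → 1
3:45pm end Lucia → 0
5:45pm start Amara → 1
6:15pm end Amara → 0
Peak is 3, at 3:00pm (Kenji, Lucia, Marcus).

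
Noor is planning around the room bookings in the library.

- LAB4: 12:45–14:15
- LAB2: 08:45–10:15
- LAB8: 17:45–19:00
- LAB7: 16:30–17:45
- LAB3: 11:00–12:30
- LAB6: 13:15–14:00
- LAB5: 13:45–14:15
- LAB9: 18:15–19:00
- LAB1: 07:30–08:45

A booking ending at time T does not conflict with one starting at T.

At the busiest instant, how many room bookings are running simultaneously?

3

Sweep the timeline, counting +1 at each start and −1 at each end (ends before starts at a tie):
07:30 start LAB1 → 1
08:45 end LAB1 → 0
08:45 start LAB2 → 1
10:15 end LAB2 → 0
11:00 start LAB3 → 1
12:30 end LAB3 → 0
12:45 start LAB4 → 1
13:15 start LAB6 → 2
13:45 start LAB5 → 3
14:00 end LAB6 → 2
14:15 end LAB4 → 1
14:15 end LAB5 → 0
16:30 start LAB7 → 1
17:45 end LAB7 → 0
17:45 start LAB8 → 1
18:15 start LAB9 → 2
19:00 end LAB8 → 1
19:00 end LAB9 → 0
Peak is 3, at 13:45 (LAB4, LAB5, LAB6).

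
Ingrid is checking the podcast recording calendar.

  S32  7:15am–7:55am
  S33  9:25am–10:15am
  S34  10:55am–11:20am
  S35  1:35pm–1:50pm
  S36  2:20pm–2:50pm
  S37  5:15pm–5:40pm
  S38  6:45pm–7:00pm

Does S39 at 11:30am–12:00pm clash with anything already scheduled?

S32: ends 7:55am at or before S39 starts 11:30am → clear.
S33: ends 10:15am at or before S39 starts 11:30am → clear.
S34: ends 11:20am at or before S39 starts 11:30am → clear.
S35: starts 1:35pm at or after S39 ends 12:00pm → clear.
S36: starts 2:20pm at or after S39 ends 12:00pm → clear.
S37: starts 5:15pm at or after S39 ends 12:00pm → clear.
S38: starts 6:45pm at or after S39 ends 12:00pm → clear.

No — it doesn't clash with anything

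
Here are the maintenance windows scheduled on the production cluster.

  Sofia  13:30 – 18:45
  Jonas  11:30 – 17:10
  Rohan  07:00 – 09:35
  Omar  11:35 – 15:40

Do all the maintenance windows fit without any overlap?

Two intervals overlap when each starts before the other ends.
Sorted by start: Rohan, Jonas, Omar, Sofia.
Jonas starts after Rohan ends, so Rohan has no further overlaps.
Omar starts before Jonas ends → Jonas and Omar overlap.
That's a conflict, so the schedule is not conflict-free.

No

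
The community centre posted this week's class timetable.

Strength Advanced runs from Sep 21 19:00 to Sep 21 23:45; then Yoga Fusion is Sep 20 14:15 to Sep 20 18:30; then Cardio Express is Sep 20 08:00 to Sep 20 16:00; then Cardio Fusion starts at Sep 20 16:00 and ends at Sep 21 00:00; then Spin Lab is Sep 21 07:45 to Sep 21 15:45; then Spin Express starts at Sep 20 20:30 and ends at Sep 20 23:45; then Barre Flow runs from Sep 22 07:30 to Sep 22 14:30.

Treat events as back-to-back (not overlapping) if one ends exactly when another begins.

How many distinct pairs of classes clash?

Sorted by start: Cardio Express, Yoga Fusion, Cardio Fusion, Spin Express, Spin Lab, Strength Advanced, Barre Flow.
Yoga Fusion starts before Cardio Express ends → Cardio Express and Yoga Fusion overlap.
Cardio Fusion starts exactly when Cardio Express ends (back-to-back, no overlap), so Cardio Express has no further overlaps.
Cardio Fusion starts before Yoga Fusion ends → Yoga Fusion and Cardio Fusion overlap.
Spin Express starts after Yoga Fusion ends, so Yoga Fusion has no further overlaps.
Spin Express starts before Cardio Fusion ends → Cardio Fusion and Spin Express overlap.
Spin Lab starts after Cardio Fusion ends, so Cardio Fusion has no further overlaps.
Spin Lab starts after Spin Express ends, so Spin Express has no further overlaps.
Strength Advanced starts after Spin Lab ends, so Spin Lab has no further overlaps.
Barre Flow starts after Strength Advanced ends.
Overlapping pairs: Cardio Express & Yoga Fusion, Cardio Fusion & Spin Express, Cardio Fusion & Yoga Fusion — 3 in total.

3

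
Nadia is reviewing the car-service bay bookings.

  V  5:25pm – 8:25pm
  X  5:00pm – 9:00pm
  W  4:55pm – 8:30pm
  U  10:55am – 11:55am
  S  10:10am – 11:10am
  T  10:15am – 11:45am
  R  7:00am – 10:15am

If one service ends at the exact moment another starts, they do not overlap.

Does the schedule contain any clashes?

Two intervals overlap when each starts before the other ends.
Sorted by start: R, S, T, U, W, X, V.
S starts before R ends → R and S overlap.
That's a conflict, so the schedule is not conflict-free.

Yes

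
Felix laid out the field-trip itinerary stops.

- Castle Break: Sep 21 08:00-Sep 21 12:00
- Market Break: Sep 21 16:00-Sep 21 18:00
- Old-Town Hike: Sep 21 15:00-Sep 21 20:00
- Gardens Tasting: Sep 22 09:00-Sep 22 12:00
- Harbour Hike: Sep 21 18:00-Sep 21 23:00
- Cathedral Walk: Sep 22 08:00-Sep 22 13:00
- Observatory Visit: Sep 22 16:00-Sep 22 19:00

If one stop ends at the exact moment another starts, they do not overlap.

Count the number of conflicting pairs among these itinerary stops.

3

Check each pair: they overlap iff neither finishes before the other starts.
Sorted by start: Castle Break, Old-Town Hike, Market Break, Harbour Hike, Cathedral Walk, Gardens Tasting, Observatory Visit.
Old-Town Hike starts after Castle Break ends — done with Castle Break.
Market Break starts before Old-Town Hike ends → Old-Town Hike and Market Break overlap.
Harbour Hike starts before Old-Town Hike ends → Old-Town Hike and Harbour Hike overlap.
Cathedral Walk starts after Old-Town Hike ends — done with Old-Town Hike.
Harbour Hike starts exactly when Market Break ends (back-to-back, no overlap) — done with Market Break.
Cathedral Walk starts after Harbour Hike ends — done with Harbour Hike.
Gardens Tasting starts before Cathedral Walk ends → Cathedral Walk and Gardens Tasting overlap.
Observatory Visit starts after Cathedral Walk ends.
Observatory Visit starts after Gardens Tasting ends.
Overlapping pairs: Cathedral Walk & Gardens Tasting, Harbour Hike & Old-Town Hike, Market Break & Old-Town Hike — 3 in total.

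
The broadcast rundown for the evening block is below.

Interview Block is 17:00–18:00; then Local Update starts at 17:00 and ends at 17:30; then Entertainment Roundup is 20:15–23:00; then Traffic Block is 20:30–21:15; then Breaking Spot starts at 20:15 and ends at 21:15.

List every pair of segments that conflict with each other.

Check each pair: they overlap iff neither finishes before the other starts.
Sorted by start: Interview Block, Local Update, Entertainment Roundup, Breaking Spot, Traffic Block.
Local Update starts before Interview Block ends → Interview Block and Local Update overlap.
Entertainment Roundup starts after Interview Block ends, so nothing later overlaps Interview Block either.
Entertainment Roundup starts after Local Update ends, so nothing later overlaps Local Update either.
Breaking Spot starts before Entertainment Roundup ends → Entertainment Roundup and Breaking Spot overlap.
Traffic Block starts before Entertainment Roundup ends → Entertainment Roundup and Traffic Block overlap.
Traffic Block starts before Breaking Spot ends → Breaking Spot and Traffic Block overlap.

Breaking Spot & Entertainment Roundup, Breaking Spot & Traffic Block, Entertainment Roundup & Traffic Block, Interview Block & Local Update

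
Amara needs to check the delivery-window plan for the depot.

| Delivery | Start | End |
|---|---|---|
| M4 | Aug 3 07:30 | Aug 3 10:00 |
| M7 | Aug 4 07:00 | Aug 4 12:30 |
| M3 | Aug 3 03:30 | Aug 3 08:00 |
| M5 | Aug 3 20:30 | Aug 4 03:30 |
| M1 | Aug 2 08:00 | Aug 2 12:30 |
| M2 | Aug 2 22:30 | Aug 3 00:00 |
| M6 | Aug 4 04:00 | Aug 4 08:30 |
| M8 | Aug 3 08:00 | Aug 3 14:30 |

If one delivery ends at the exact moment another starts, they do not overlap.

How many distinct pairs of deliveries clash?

Sorted by start: M1, M2, M3, M4, M8, M5, M6, M7.
M2 starts after M1 ends — done with M1.
M3 starts after M2 ends — done with M2.
M4 starts before M3 ends → M3 and M4 overlap.
M8 starts exactly when M3 ends (back-to-back, no overlap) — done with M3.
M8 starts before M4 ends → M4 and M8 overlap.
M5 starts after M4 ends — done with M4.
M5 starts after M8 ends — done with M8.
M6 starts after M5 ends — done with M5.
M7 starts before M6 ends → M6 and M7 overlap.
Overlapping pairs: M3 & M4, M4 & M8, M6 & M7 — 3 in total.

3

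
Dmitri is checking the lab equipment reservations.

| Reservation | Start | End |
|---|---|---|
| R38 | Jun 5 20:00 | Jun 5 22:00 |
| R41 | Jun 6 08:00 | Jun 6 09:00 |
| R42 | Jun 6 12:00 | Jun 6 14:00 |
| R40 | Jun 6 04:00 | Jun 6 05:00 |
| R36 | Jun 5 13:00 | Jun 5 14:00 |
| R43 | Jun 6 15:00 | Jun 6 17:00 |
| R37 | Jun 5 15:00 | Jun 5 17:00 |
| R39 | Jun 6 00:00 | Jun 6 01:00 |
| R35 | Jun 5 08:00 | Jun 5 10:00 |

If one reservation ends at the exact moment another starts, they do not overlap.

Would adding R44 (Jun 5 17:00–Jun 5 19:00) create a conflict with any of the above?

R35: ends Jun 5 10:00 at or before R44 starts Jun 5 17:00 → clear.
R36: ends Jun 5 14:00 at or before R44 starts Jun 5 17:00 → clear.
R37: ends Jun 5 17:00 at or before R44 starts Jun 5 17:00 → clear.
R38: starts Jun 5 20:00 at or after R44 ends Jun 5 19:00 → clear.
R39: starts Jun 6 00:00 at or after R44 ends Jun 5 19:00 → clear.
R40: starts Jun 6 04:00 at or after R44 ends Jun 5 19:00 → clear.
R41: starts Jun 6 08:00 at or after R44 ends Jun 5 19:00 → clear.
R42: starts Jun 6 12:00 at or after R44 ends Jun 5 19:00 → clear.
R43: starts Jun 6 15:00 at or after R44 ends Jun 5 19:00 → clear.

No — it doesn't clash with anything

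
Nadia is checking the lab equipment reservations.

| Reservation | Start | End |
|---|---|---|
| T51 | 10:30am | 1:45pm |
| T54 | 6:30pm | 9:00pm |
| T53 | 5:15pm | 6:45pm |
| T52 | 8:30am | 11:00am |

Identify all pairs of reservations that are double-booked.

Check each pair: they overlap iff neither finishes before the other starts.
Sorted by start: T52, T51, T53, T54.
T51 starts before T52 ends → T52 and T51 overlap.
T53 starts after T52 ends, so nothing later overlaps T52 either.
T53 starts after T51 ends, so nothing later overlaps T51 either.
T54 starts before T53 ends → T53 and T54 overlap.

T51 & T52, T53 & T54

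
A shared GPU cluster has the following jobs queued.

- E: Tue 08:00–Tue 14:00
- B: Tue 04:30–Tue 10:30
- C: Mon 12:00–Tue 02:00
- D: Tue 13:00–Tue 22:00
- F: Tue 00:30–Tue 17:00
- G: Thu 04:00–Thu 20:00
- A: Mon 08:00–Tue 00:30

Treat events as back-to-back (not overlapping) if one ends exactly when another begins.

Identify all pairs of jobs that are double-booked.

Sorted by start: A, C, F, B, E, D, G.
C starts before A ends → A and C overlap.
F starts exactly when A ends (back-to-back, no overlap); A is clear from here.
F starts before C ends → C and F overlap.
B starts after C ends; C is clear from here.
B starts before F ends → F and B overlap.
E starts before F ends → F and E overlap.
D starts before F ends → F and D overlap.
G starts after F ends.
E starts before B ends → B and E overlap.
D starts after B ends; B is clear from here.
D starts before E ends → E and D overlap.
G starts after E ends.
G starts after D ends.

A & C, B & E, B & F, C & F, D & E, D & F, E & F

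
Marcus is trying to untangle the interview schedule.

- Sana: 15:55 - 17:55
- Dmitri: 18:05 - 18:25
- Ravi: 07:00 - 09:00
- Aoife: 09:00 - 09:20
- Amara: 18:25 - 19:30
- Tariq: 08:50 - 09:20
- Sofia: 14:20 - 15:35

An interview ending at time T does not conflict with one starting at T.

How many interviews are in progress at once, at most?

2

Sort all start/end points and keep a running count:
07:00 start Ravi → 1
08:50 start Tariq → 2
09:00 end Ravi → 1
09:00 start Aoife → 2
09:20 end Aoife → 1
09:20 end Tariq → 0
14:20 start Sofia → 1
15:35 end Sofia → 0
15:55 start Sana → 1
17:55 end Sana → 0
18:05 start Dmitri → 1
18:25 end Dmitri → 0
18:25 start Amara → 1
19:30 end Amara → 0
Peak is 2, at 08:50 (Ravi, Tariq).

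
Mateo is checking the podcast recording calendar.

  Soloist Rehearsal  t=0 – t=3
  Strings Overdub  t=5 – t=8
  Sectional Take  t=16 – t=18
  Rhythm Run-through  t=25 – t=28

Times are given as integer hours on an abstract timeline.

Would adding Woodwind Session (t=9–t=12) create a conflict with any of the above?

Soloist Rehearsal: ends t=3 at or before Woodwind Session starts t=9 → clear.
Strings Overdub: ends t=8 at or before Woodwind Session starts t=9 → clear.
Sectional Take: starts t=16 at or after Woodwind Session ends t=12 → clear.
Rhythm Run-through: starts t=25 at or after Woodwind Session ends t=12 → clear.

No — it doesn't clash with anything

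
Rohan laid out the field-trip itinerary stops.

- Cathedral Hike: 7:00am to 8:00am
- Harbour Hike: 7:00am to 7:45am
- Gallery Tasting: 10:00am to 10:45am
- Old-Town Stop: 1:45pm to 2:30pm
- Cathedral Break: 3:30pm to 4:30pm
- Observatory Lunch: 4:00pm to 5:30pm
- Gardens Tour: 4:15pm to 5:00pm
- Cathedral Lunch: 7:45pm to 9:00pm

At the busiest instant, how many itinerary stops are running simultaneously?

3

Walk through starts and ends in time order (an end at T is processed before a start at T):
7:00am start Cathedral Hike → 1
7:00am start Harbour Hike → 2
7:45am end Harbour Hike → 1
8:00am end Cathedral Hike → 0
10:00am start Gallery Tasting → 1
10:45am end Gallery Tasting → 0
1:45pm start Old-Town Stop → 1
2:30pm end Old-Town Stop → 0
3:30pm start Cathedral Break → 1
4:00pm start Observatory Lunch → 2
4:15pm start Gardens Tour → 3
4:30pm end Cathedral Break → 2
5:00pm end Gardens Tour → 1
5:30pm end Observatory Lunch → 0
7:45pm start Cathedral Lunch → 1
9:00pm end Cathedral Lunch → 0
Peak is 3, at 4:15pm (Cathedral Break, Gardens Tour, Observatory Lunch).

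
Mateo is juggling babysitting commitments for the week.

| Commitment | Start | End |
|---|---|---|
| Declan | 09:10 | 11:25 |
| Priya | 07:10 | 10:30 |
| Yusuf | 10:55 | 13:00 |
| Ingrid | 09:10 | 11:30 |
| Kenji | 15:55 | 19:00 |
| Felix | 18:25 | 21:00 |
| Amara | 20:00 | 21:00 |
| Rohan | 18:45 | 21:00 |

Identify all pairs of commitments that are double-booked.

Check each pair: they overlap iff neither finishes before the other starts.
Sorted by start: Priya, Declan, Ingrid, Yusuf, Kenji, Felix, Rohan, Amara.
Declan starts before Priya ends → Priya and Declan overlap.
Ingrid starts before Priya ends → Priya and Ingrid overlap.
Yusuf starts after Priya ends — done with Priya.
Ingrid starts before Declan ends → Declan and Ingrid overlap.
Yusuf starts before Declan ends → Declan and Yusuf overlap.
Kenji starts after Declan ends — done with Declan.
Yusuf starts before Ingrid ends → Ingrid and Yusuf overlap.
Kenji starts after Ingrid ends — done with Ingrid.
Kenji starts after Yusuf ends — done with Yusuf.
Felix starts before Kenji ends → Kenji and Felix overlap.
Rohan starts before Kenji ends → Kenji and Rohan overlap.
Amara starts after Kenji ends.
Rohan starts before Felix ends → Felix and Rohan overlap.
Amara starts before Felix ends → Felix and Amara overlap.
Amara starts before Rohan ends → Rohan and Amara overlap.

Amara & Felix, Amara & Rohan, Declan & Ingrid, Declan & Priya, Declan & Yusuf, Felix & Kenji, Felix & Rohan, Ingrid & Priya, Ingrid & Yusuf, Kenji & Rohan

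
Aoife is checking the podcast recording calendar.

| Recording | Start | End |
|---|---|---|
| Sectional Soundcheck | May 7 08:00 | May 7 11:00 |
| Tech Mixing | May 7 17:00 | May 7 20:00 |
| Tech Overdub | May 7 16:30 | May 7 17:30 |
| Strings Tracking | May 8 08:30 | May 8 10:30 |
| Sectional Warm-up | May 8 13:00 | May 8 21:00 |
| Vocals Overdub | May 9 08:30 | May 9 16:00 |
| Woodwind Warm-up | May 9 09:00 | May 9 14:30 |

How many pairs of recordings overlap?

2

Sorted by start: Sectional Soundcheck, Tech Overdub, Tech Mixing, Strings Tracking, Sectional Warm-up, Vocals Overdub, Woodwind Warm-up.
Tech Overdub starts after Sectional Soundcheck ends, so Sectional Soundcheck has no further overlaps.
Tech Mixing starts before Tech Overdub ends → Tech Overdub and Tech Mixing overlap.
Strings Tracking starts after Tech Overdub ends, so Tech Overdub has no further overlaps.
Strings Tracking starts after Tech Mixing ends, so Tech Mixing has no further overlaps.
Sectional Warm-up starts after Strings Tracking ends, so Strings Tracking has no further overlaps.
Vocals Overdub starts after Sectional Warm-up ends, so Sectional Warm-up has no further overlaps.
Woodwind Warm-up starts before Vocals Overdub ends → Vocals Overdub and Woodwind Warm-up overlap.
Overlapping pairs: Tech Mixing & Tech Overdub, Vocals Overdub & Woodwind Warm-up — 2 in total.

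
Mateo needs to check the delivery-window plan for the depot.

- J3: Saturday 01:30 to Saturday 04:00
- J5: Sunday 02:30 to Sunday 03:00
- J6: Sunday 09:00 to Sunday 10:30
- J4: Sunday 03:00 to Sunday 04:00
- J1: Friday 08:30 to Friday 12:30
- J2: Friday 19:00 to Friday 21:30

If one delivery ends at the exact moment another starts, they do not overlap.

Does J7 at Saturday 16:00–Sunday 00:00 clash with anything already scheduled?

J1: ends Friday 12:30 at or before J7 starts Saturday 16:00 → clear.
J2: ends Friday 21:30 at or before J7 starts Saturday 16:00 → clear.
J3: ends Saturday 04:00 at or before J7 starts Saturday 16:00 → clear.
J5: starts Sunday 02:30 at or after J7 ends Sunday 00:00 → clear.
J4: starts Sunday 03:00 at or after J7 ends Sunday 00:00 → clear.
J6: starts Sunday 09:00 at or after J7 ends Sunday 00:00 → clear.

No — it doesn't clash with anything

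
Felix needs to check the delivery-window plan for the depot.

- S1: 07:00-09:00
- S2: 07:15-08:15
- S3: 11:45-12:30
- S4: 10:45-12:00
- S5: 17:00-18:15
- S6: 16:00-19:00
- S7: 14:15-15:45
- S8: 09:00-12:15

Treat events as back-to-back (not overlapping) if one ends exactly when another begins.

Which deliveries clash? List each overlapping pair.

S1 & S2, S3 & S4, S3 & S8, S4 & S8, S5 & S6

Check each pair: they overlap iff neither finishes before the other starts.
Sorted by start: S1, S2, S8, S4, S3, S7, S6, S5.
S2 starts before S1 ends → S1 and S2 overlap.
S8 starts exactly when S1 ends (back-to-back, no overlap) — done with S1.
S8 starts after S2 ends — done with S2.
S4 starts before S8 ends → S8 and S4 overlap.
S3 starts before S8 ends → S8 and S3 overlap.
S7 starts after S8 ends — done with S8.
S3 starts before S4 ends → S4 and S3 overlap.
S7 starts after S4 ends — done with S4.
S7 starts after S3 ends — done with S3.
S6 starts after S7 ends — done with S7.
S5 starts before S6 ends → S6 and S5 overlap.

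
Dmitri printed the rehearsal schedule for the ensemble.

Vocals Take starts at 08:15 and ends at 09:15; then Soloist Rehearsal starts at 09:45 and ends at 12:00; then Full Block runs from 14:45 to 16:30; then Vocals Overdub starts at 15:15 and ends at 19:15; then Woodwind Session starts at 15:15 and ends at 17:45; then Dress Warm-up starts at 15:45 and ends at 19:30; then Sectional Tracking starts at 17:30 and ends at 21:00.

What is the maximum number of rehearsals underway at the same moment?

4

Sort all start/end points and keep a running count:
08:15 start Vocals Take → 1
09:15 end Vocals Take → 0
09:45 start Soloist Rehearsal → 1
12:00 end Soloist Rehearsal → 0
14:45 start Full Block → 1
15:15 start Vocals Overdub → 2
15:15 start Woodwind Session → 3
15:45 start Dress Warm-up → 4
16:30 end Full Block → 3
17:30 start Sectional Tracking → 4
17:45 end Woodwind Session → 3
19:15 end Vocals Overdub → 2
19:30 end Dress Warm-up → 1
21:00 end Sectional Tracking → 0
Peak is 4, at 15:45 (Dress Warm-up, Full Block, Vocals Overdub, Woodwind Session).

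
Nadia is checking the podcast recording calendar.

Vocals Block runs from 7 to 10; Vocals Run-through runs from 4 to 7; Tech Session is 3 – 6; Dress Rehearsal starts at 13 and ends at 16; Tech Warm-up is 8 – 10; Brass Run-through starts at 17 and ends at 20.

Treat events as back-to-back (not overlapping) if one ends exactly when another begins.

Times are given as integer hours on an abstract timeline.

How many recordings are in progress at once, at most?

Walk through starts and ends in time order (an end at T is processed before a start at T):
3 start Tech Session → 1
4 start Vocals Run-through → 2
6 end Tech Session → 1
7 end Vocals Run-through → 0
7 start Vocals Block → 1
8 start Tech Warm-up → 2
10 end Tech Warm-up → 1
10 end Vocals Block → 0
13 start Dress Rehearsal → 1
16 end Dress Rehearsal → 0
17 start Brass Run-through → 1
20 end Brass Run-through → 0
Peak is 2, at 4 (Tech Session, Vocals Run-through).

2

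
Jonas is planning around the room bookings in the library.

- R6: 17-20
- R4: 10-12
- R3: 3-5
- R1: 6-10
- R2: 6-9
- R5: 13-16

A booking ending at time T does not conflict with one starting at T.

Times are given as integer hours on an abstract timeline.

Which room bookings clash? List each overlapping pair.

Sorted by start: R3, R1, R2, R4, R5, R6.
R1 starts after R3 ends, so nothing later overlaps R3 either.
R2 starts before R1 ends → R1 and R2 overlap.
R4 starts exactly when R1 ends (back-to-back, no overlap), so nothing later overlaps R1 either.
R4 starts after R2 ends, so nothing later overlaps R2 either.
R5 starts after R4 ends, so nothing later overlaps R4 either.
R6 starts after R5 ends.

R1 & R2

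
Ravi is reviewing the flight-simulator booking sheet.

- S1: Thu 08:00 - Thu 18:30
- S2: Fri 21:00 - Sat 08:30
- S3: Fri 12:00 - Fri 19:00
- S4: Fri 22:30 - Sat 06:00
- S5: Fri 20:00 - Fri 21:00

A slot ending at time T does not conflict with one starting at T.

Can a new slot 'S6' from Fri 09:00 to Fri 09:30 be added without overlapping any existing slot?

S1: ends Thu 18:30 at or before S6 starts Fri 09:00 → clear.
S3: starts Fri 12:00 at or after S6 ends Fri 09:30 → clear.
S5: starts Fri 20:00 at or after S6 ends Fri 09:30 → clear.
S2: starts Fri 21:00 at or after S6 ends Fri 09:30 → clear.
S4: starts Fri 22:30 at or after S6 ends Fri 09:30 → clear.

Yes — the slot is free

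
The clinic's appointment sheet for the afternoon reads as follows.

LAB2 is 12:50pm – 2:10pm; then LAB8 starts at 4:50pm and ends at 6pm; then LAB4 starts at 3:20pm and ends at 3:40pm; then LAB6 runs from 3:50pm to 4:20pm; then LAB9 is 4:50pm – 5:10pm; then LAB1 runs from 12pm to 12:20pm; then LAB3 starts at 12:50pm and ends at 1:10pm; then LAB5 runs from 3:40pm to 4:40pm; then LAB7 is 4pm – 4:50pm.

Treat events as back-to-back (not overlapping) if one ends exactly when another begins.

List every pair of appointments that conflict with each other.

LAB2 & LAB3, LAB5 & LAB6, LAB5 & LAB7, LAB6 & LAB7, LAB8 & LAB9

Sorted by start: LAB1, LAB2, LAB3, LAB4, LAB5, LAB6, LAB7, LAB8, LAB9.
LAB2 starts after LAB1 ends, so nothing later overlaps LAB1 either.
LAB3 starts before LAB2 ends → LAB2 and LAB3 overlap.
LAB4 starts after LAB2 ends, so nothing later overlaps LAB2 either.
LAB4 starts after LAB3 ends, so nothing later overlaps LAB3 either.
LAB5 starts exactly when LAB4 ends (back-to-back, no overlap), so nothing later overlaps LAB4 either.
LAB6 starts before LAB5 ends → LAB5 and LAB6 overlap.
LAB7 starts before LAB5 ends → LAB5 and LAB7 overlap.
LAB8 starts after LAB5 ends, so nothing later overlaps LAB5 either.
LAB7 starts before LAB6 ends → LAB6 and LAB7 overlap.
LAB8 starts after LAB6 ends, so nothing later overlaps LAB6 either.
LAB8 starts exactly when LAB7 ends (back-to-back, no overlap), so nothing later overlaps LAB7 either.
LAB9 starts before LAB8 ends → LAB8 and LAB9 overlap.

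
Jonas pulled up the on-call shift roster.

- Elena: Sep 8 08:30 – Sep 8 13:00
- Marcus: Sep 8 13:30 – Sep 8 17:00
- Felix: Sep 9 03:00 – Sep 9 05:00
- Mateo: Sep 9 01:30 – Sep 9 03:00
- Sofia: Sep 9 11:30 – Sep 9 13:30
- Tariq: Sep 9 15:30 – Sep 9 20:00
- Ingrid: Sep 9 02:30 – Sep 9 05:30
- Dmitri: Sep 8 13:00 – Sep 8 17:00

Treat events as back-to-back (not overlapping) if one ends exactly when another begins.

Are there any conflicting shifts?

Yes

Two intervals overlap when each starts before the other ends.
Sorted by start: Elena, Dmitri, Marcus, Mateo, Ingrid, Felix, Sofia, Tariq.
Dmitri starts exactly when Elena ends (back-to-back, no overlap), so nothing later overlaps Elena either.
Marcus starts before Dmitri ends → Dmitri and Marcus overlap.
That's a conflict, so the schedule is not conflict-free.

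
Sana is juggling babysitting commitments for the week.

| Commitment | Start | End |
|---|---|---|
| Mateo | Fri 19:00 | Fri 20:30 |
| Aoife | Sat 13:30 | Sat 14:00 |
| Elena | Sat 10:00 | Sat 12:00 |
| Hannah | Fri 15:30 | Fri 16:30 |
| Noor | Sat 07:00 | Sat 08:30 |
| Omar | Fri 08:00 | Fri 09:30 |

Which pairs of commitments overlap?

no conflicts

Two intervals overlap when each starts before the other ends.
Sorted by start: Omar, Hannah, Mateo, Noor, Elena, Aoife.
Hannah starts after Omar ends, so nothing later overlaps Omar either.
Mateo starts after Hannah ends, so nothing later overlaps Hannah either.
Noor starts after Mateo ends, so nothing later overlaps Mateo either.
Elena starts after Noor ends, so nothing later overlaps Noor either.
Aoife starts after Elena ends.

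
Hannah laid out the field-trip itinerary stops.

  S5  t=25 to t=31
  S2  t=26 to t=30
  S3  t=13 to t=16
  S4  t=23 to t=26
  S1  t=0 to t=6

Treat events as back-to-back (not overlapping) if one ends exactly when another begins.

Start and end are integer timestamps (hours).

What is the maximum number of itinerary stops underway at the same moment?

2

Walk through starts and ends in time order (an end at T is processed before a start at T):
t=0 start S1 → 1
t=6 end S1 → 0
t=13 start S3 → 1
t=16 end S3 → 0
t=23 start S4 → 1
t=25 start S5 → 2
t=26 end S4 → 1
t=26 start S2 → 2
t=30 end S2 → 1
t=31 end S5 → 0
Peak is 2, at t=25 (S4, S5).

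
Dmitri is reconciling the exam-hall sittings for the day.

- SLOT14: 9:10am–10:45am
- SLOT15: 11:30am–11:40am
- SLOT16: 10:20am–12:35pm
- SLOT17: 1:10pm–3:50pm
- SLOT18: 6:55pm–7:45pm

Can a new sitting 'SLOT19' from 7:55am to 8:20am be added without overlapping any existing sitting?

SLOT14: starts 9:10am at or after SLOT19 ends 8:20am → clear.
SLOT16: starts 10:20am at or after SLOT19 ends 8:20am → clear.
SLOT15: starts 11:30am at or after SLOT19 ends 8:20am → clear.
SLOT17: starts 1:10pm at or after SLOT19 ends 8:20am → clear.
SLOT18: starts 6:55pm at or after SLOT19 ends 8:20am → clear.

Yes — the slot is free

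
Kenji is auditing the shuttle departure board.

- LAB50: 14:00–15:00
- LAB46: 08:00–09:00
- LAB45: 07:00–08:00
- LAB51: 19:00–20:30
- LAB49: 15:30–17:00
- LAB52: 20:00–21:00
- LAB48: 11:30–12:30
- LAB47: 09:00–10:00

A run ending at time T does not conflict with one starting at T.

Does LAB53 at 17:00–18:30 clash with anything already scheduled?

LAB45: ends 08:00 at or before LAB53 starts 17:00 → clear.
LAB46: ends 09:00 at or before LAB53 starts 17:00 → clear.
LAB47: ends 10:00 at or before LAB53 starts 17:00 → clear.
LAB48: ends 12:30 at or before LAB53 starts 17:00 → clear.
LAB50: ends 15:00 at or before LAB53 starts 17:00 → clear.
LAB49: ends 17:00 at or before LAB53 starts 17:00 → clear.
LAB51: starts 19:00 at or after LAB53 ends 18:30 → clear.
LAB52: starts 20:00 at or after LAB53 ends 18:30 → clear.

No — it doesn't clash with anything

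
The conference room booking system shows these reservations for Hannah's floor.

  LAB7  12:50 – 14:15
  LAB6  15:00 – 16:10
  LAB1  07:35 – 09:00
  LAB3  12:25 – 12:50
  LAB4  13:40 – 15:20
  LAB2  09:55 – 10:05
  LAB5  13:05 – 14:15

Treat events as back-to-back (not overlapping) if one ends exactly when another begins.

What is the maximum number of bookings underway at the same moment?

3

Walk through starts and ends in time order (an end at T is processed before a start at T):
07:35 start LAB1 → 1
09:00 end LAB1 → 0
09:55 start LAB2 → 1
10:05 end LAB2 → 0
12:25 start LAB3 → 1
12:50 end LAB3 → 0
12:50 start LAB7 → 1
13:05 start LAB5 → 2
13:40 start LAB4 → 3
14:15 end LAB5 → 2
14:15 end LAB7 → 1
15:00 start LAB6 → 2
15:20 end LAB4 → 1
16:10 end LAB6 → 0
Peak is 3, at 13:40 (LAB4, LAB5, LAB7).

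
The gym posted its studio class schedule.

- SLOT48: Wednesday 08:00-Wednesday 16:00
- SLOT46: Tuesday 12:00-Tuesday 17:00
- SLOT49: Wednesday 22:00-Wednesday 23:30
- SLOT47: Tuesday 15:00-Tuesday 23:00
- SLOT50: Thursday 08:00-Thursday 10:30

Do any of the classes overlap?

Check each pair: they overlap iff neither finishes before the other starts.
Sorted by start: SLOT46, SLOT47, SLOT48, SLOT49, SLOT50.
SLOT47 starts before SLOT46 ends → SLOT46 and SLOT47 overlap.
That's a conflict, so the schedule is not conflict-free.

Yes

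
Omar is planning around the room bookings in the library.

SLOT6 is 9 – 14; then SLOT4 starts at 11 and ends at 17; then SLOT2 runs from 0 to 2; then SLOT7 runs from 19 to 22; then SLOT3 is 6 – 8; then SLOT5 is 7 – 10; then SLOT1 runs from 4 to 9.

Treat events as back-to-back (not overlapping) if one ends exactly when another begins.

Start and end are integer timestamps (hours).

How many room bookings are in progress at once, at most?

3

Walk through starts and ends in time order (an end at T is processed before a start at T):
0 start SLOT2 → 1
2 end SLOT2 → 0
4 start SLOT1 → 1
6 start SLOT3 → 2
7 start SLOT5 → 3
8 end SLOT3 → 2
9 end SLOT1 → 1
9 start SLOT6 → 2
10 end SLOT5 → 1
11 start SLOT4 → 2
14 end SLOT6 → 1
17 end SLOT4 → 0
19 start SLOT7 → 1
22 end SLOT7 → 0
Peak is 3, at 7 (SLOT1, SLOT3, SLOT5).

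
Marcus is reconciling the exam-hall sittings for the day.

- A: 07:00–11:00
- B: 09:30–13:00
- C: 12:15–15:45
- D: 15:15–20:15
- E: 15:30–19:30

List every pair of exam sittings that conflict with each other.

A & B, B & C, C & D, C & E, D & E

Check each pair: they overlap iff neither finishes before the other starts.
Sorted by start: A, B, C, D, E.
B starts before A ends → A and B overlap.
C starts after A ends, so A has no further overlaps.
C starts before B ends → B and C overlap.
D starts after B ends, so B has no further overlaps.
D starts before C ends → C and D overlap.
E starts before C ends → C and E overlap.
E starts before D ends → D and E overlap.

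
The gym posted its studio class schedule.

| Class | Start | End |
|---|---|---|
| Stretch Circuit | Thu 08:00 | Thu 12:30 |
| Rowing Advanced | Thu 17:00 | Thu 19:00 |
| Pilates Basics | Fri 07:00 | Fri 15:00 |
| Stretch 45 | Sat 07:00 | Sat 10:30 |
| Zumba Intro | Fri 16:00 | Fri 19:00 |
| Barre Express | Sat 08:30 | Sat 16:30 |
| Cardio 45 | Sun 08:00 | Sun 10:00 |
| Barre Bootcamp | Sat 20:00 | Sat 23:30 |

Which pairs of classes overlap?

Barre Express & Stretch 45

Check each pair: they overlap iff neither finishes before the other starts.
Sorted by start: Stretch Circuit, Rowing Advanced, Pilates Basics, Zumba Intro, Stretch 45, Barre Express, Barre Bootcamp, Cardio 45.
Rowing Advanced starts after Stretch Circuit ends, so Stretch Circuit has no further overlaps.
Pilates Basics starts after Rowing Advanced ends, so Rowing Advanced has no further overlaps.
Zumba Intro starts after Pilates Basics ends, so Pilates Basics has no further overlaps.
Stretch 45 starts after Zumba Intro ends, so Zumba Intro has no further overlaps.
Barre Express starts before Stretch 45 ends → Stretch 45 and Barre Express overlap.
Barre Bootcamp starts after Stretch 45 ends, so Stretch 45 has no further overlaps.
Barre Bootcamp starts after Barre Express ends, so Barre Express has no further overlaps.
Cardio 45 starts after Barre Bootcamp ends.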